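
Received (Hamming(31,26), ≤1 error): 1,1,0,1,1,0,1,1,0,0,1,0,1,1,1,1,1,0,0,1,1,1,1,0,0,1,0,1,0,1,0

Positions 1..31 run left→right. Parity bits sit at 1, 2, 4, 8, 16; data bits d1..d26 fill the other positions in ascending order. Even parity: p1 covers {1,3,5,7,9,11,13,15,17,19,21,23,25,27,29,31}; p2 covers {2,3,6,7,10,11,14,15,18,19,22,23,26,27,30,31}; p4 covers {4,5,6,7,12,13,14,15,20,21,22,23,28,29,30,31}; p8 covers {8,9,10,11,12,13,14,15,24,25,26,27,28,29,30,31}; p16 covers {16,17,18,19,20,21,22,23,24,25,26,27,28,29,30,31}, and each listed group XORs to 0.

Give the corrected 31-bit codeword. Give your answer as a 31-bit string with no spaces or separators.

s1 (pos 1,3,5,7,9,11,13,15,17,19,21,23,25,27,29,31): 1⊕0⊕1⊕1⊕0⊕1⊕1⊕1⊕1⊕0⊕1⊕1⊕0⊕0⊕0⊕0 = 1
s2 (pos 2,3,6,7,10,11,14,15,18,19,22,23,26,27,30,31): 1⊕0⊕0⊕1⊕0⊕1⊕1⊕1⊕0⊕0⊕1⊕1⊕1⊕0⊕1⊕0 = 1
s4 (pos 4,5,6,7,12,13,14,15,20,21,22,23,28,29,30,31): 1⊕1⊕0⊕1⊕0⊕1⊕1⊕1⊕1⊕1⊕1⊕1⊕1⊕0⊕1⊕0 = 0
s8 (pos 8,9,10,11,12,13,14,15,24,25,26,27,28,29,30,31): 1⊕0⊕0⊕1⊕0⊕1⊕1⊕1⊕0⊕0⊕1⊕0⊕1⊕0⊕1⊕0 = 0
s16 (pos 16,17,18,19,20,21,22,23,24,25,26,27,28,29,30,31): 1⊕1⊕0⊕0⊕1⊕1⊕1⊕1⊕0⊕0⊕1⊕0⊕1⊕0⊕1⊕0 = 1
Syndrome s16…s1 = 10011 → error at position 19.
Flip position 19: 1101101100101111100111100101010 → 1101101100101111101111100101010

1101101100101111101111100101010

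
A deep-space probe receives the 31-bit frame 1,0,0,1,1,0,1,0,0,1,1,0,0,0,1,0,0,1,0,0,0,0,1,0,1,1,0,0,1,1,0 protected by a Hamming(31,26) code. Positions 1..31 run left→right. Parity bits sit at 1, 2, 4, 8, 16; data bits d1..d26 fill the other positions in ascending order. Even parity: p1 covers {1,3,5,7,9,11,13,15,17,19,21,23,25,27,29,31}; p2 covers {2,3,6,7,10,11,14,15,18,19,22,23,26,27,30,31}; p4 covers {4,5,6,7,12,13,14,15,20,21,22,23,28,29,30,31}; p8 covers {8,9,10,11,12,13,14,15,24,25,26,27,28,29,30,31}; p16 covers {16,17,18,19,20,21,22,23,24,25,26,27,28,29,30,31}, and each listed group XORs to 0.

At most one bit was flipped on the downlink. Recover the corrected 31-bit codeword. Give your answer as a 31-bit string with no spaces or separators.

s1 (pos 1,3,5,7,9,11,13,15,17,19,21,23,25,27,29,31): 1⊕0⊕1⊕1⊕0⊕1⊕0⊕1⊕0⊕0⊕0⊕1⊕1⊕0⊕1⊕0 = 0
s2 (pos 2,3,6,7,10,11,14,15,18,19,22,23,26,27,30,31): 0⊕0⊕0⊕1⊕1⊕1⊕0⊕1⊕1⊕0⊕0⊕1⊕1⊕0⊕1⊕0 = 0
s4 (pos 4,5,6,7,12,13,14,15,20,21,22,23,28,29,30,31): 1⊕1⊕0⊕1⊕0⊕0⊕0⊕1⊕0⊕0⊕0⊕1⊕0⊕1⊕1⊕0 = 1
s8 (pos 8,9,10,11,12,13,14,15,24,25,26,27,28,29,30,31): 0⊕0⊕1⊕1⊕0⊕0⊕0⊕1⊕0⊕1⊕1⊕0⊕0⊕1⊕1⊕0 = 1
s16 (pos 16,17,18,19,20,21,22,23,24,25,26,27,28,29,30,31): 0⊕0⊕1⊕0⊕0⊕0⊕0⊕1⊕0⊕1⊕1⊕0⊕0⊕1⊕1⊕0 = 0
Syndrome s16…s1 = 01100 → error at position 12.
Flip position 12: 1001101001100010010000101100110 → 1001101001110010010000101100110

1001101001110010010000101100110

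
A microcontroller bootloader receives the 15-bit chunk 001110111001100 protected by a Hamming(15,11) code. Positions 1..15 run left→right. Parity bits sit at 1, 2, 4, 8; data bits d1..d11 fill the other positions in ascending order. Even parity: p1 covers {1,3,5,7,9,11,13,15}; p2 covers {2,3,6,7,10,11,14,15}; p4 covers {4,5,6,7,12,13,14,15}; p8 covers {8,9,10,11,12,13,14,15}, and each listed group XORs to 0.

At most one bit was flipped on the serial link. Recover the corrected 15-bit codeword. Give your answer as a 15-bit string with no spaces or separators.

001100111001100

s1 (pos 1,3,5,7,9,11,13,15): 0⊕1⊕1⊕1⊕1⊕0⊕1⊕0 = 1
s2 (pos 2,3,6,7,10,11,14,15): 0⊕1⊕0⊕1⊕0⊕0⊕0⊕0 = 0
s4 (pos 4,5,6,7,12,13,14,15): 1⊕1⊕0⊕1⊕1⊕1⊕0⊕0 = 1
s8 (pos 8,9,10,11,12,13,14,15): 1⊕1⊕0⊕0⊕1⊕1⊕0⊕0 = 0
Syndrome s8…s1 = 0101 → error at position 5.
Flip position 5: 001110111001100 → 001100111001100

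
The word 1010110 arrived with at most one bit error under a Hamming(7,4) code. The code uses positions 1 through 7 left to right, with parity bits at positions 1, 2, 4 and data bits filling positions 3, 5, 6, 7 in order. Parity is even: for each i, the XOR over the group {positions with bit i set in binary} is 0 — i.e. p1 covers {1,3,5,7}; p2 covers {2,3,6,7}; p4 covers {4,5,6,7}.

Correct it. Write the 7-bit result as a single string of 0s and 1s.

s1 (pos 1,3,5,7): 1⊕1⊕1⊕0 = 1
s2 (pos 2,3,6,7): 0⊕1⊕1⊕0 = 0
s4 (pos 4,5,6,7): 0⊕1⊕1⊕0 = 0
Syndrome s4…s1 = 001 → error at position 1.
Flip position 1: 1010110 → 0010110

0010110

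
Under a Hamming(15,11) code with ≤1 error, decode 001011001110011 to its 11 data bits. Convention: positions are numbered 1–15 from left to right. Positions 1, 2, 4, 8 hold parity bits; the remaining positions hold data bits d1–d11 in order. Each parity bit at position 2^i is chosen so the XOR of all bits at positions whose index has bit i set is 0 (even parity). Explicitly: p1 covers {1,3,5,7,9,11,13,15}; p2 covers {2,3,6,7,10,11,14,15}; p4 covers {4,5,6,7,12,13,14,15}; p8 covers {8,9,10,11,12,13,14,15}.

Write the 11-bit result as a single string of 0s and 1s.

s1 (pos 1,3,5,7,9,11,13,15): 0⊕1⊕1⊕0⊕1⊕1⊕0⊕1 = 1
s2 (pos 2,3,6,7,10,11,14,15): 0⊕1⊕1⊕0⊕1⊕1⊕1⊕1 = 0
s4 (pos 4,5,6,7,12,13,14,15): 0⊕1⊕1⊕0⊕0⊕0⊕1⊕1 = 0
s8 (pos 8,9,10,11,12,13,14,15): 0⊕1⊕1⊕1⊕0⊕0⊕1⊕1 = 1
Syndrome s8…s1 = 1001 → error at position 9.
Flip position 9: 001011001110011 → 001011000110011
Read data bits from positions 3,5,6,7,9,10,11,12,13,14,15: 11100110011

11100110011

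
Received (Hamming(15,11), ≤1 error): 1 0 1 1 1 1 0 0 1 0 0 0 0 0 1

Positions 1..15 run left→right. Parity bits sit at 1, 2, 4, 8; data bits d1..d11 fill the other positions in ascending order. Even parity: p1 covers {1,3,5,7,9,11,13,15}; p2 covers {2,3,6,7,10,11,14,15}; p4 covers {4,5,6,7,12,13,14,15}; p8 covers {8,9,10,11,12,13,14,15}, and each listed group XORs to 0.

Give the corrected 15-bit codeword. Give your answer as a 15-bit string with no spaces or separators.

100111001000001

s1 (pos 1,3,5,7,9,11,13,15): 1⊕1⊕1⊕0⊕1⊕0⊕0⊕1 = 1
s2 (pos 2,3,6,7,10,11,14,15): 0⊕1⊕1⊕0⊕0⊕0⊕0⊕1 = 1
s4 (pos 4,5,6,7,12,13,14,15): 1⊕1⊕1⊕0⊕0⊕0⊕0⊕1 = 0
s8 (pos 8,9,10,11,12,13,14,15): 0⊕1⊕0⊕0⊕0⊕0⊕0⊕1 = 0
Syndrome s8…s1 = 0011 → error at position 3.
Flip position 3: 101111001000001 → 100111001000001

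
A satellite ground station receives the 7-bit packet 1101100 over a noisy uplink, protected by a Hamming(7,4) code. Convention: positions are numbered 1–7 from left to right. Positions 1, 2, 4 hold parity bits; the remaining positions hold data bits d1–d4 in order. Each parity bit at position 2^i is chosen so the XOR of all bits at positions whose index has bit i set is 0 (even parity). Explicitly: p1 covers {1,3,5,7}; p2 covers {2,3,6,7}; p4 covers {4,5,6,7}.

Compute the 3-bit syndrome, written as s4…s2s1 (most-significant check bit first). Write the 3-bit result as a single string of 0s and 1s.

010

s1 (pos 1,3,5,7): 1⊕0⊕1⊕0 = 0
s2 (pos 2,3,6,7): 1⊕0⊕0⊕0 = 1
s4 (pos 4,5,6,7): 1⊕1⊕0⊕0 = 0
Syndrome s4…s1 = 010 → error at position 2.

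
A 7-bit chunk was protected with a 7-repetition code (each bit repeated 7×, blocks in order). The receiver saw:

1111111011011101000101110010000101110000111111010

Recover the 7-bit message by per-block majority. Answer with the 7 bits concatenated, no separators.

Block 1 (1111111): 7 ones → 1
Block 2 (0110111): 5 ones → 1
Block 3 (0100010): 2 ones → 0
Block 4 (1110010): 4 ones → 1
Block 5 (0001011): 3 ones → 0
Block 6 (1000011): 3 ones → 0
Block 7 (1111010): 5 ones → 1

1101001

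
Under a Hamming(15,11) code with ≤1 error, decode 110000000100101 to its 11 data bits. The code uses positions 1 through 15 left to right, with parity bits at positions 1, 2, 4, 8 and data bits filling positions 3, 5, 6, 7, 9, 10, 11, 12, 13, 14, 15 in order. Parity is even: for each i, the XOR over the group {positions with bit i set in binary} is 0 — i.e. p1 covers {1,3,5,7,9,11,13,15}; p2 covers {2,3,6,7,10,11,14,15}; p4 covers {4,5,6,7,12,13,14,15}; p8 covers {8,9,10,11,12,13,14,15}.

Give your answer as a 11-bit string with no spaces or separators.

00000110101

s1 (pos 1,3,5,7,9,11,13,15): 1⊕0⊕0⊕0⊕0⊕0⊕1⊕1 = 1
s2 (pos 2,3,6,7,10,11,14,15): 1⊕0⊕0⊕0⊕1⊕0⊕0⊕1 = 1
s4 (pos 4,5,6,7,12,13,14,15): 0⊕0⊕0⊕0⊕0⊕1⊕0⊕1 = 0
s8 (pos 8,9,10,11,12,13,14,15): 0⊕0⊕1⊕0⊕0⊕1⊕0⊕1 = 1
Syndrome s8…s1 = 1011 → error at position 11.
Flip position 11: 110000000100101 → 110000000110101
Read data bits from positions 3,5,6,7,9,10,11,12,13,14,15: 00000110101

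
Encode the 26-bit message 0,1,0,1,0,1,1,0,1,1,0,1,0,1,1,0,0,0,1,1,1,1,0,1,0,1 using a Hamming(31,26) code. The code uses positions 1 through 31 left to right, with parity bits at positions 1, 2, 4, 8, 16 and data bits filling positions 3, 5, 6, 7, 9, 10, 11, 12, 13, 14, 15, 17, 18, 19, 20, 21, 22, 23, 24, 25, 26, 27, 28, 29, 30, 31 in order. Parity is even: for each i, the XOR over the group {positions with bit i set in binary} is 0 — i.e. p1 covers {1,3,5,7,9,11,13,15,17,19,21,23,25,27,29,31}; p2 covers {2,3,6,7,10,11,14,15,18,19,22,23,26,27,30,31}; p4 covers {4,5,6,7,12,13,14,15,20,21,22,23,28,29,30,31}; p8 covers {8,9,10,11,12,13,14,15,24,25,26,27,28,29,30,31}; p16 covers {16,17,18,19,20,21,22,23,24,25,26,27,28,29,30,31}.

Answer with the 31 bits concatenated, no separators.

0001101001101101101100011110101

Place data at non-parity positions: p1 p2 0 p4 1 0 1 p8 0 1 1 0 1 1 0 p16 1 0 1 1 0 0 0 1 1 1 1 0 1 0 1
p1 (pos 1,3,5,7,9,11,13,15,17,19,21,23,25,27,29,31): XOR of data positions = 0⊕1⊕1⊕0⊕1⊕1⊕0⊕1⊕1⊕0⊕0⊕1⊕1⊕1⊕1 = 0
p2 (pos 2,3,6,7,10,11,14,15,18,19,22,23,26,27,30,31): XOR of data positions = 0⊕0⊕1⊕1⊕1⊕1⊕0⊕0⊕1⊕0⊕0⊕1⊕1⊕0⊕1 = 0
p4 (pos 4,5,6,7,12,13,14,15,20,21,22,23,28,29,30,31): XOR of data positions = 1⊕0⊕1⊕0⊕1⊕1⊕0⊕1⊕0⊕0⊕0⊕0⊕1⊕0⊕1 = 1
p8 (pos 8,9,10,11,12,13,14,15,24,25,26,27,28,29,30,31): XOR of data positions = 0⊕1⊕1⊕0⊕1⊕1⊕0⊕1⊕1⊕1⊕1⊕0⊕1⊕0⊕1 = 0
p16 (pos 16,17,18,19,20,21,22,23,24,25,26,27,28,29,30,31): XOR of data positions = 1⊕0⊕1⊕1⊕0⊕0⊕0⊕1⊕1⊕1⊕1⊕0⊕1⊕0⊕1 = 1
Codeword: 0001101001101101101100011110101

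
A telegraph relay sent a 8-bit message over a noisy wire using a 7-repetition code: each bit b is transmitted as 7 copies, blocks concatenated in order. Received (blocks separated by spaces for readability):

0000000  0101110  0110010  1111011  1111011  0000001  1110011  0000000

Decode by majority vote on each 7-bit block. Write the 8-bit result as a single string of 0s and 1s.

01011010

Block 1 (0000000): 0 ones → 0
Block 2 (0101110): 4 ones → 1
Block 3 (0110010): 3 ones → 0
Block 4 (1111011): 6 ones → 1
Block 5 (1111011): 6 ones → 1
Block 6 (0000001): 1 one → 0
Block 7 (1110011): 5 ones → 1
Block 8 (0000000): 0 ones → 0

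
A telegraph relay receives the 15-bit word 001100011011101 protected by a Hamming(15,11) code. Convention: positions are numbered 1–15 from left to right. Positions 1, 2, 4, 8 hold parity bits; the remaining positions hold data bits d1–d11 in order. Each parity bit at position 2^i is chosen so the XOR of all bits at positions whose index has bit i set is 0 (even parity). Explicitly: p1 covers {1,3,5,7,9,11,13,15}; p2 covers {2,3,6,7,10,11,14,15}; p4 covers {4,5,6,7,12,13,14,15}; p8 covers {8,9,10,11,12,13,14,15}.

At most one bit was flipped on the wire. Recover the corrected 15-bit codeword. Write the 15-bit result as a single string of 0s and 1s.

000100011011101

s1 (pos 1,3,5,7,9,11,13,15): 0⊕1⊕0⊕0⊕1⊕1⊕1⊕1 = 1
s2 (pos 2,3,6,7,10,11,14,15): 0⊕1⊕0⊕0⊕0⊕1⊕0⊕1 = 1
s4 (pos 4,5,6,7,12,13,14,15): 1⊕0⊕0⊕0⊕1⊕1⊕0⊕1 = 0
s8 (pos 8,9,10,11,12,13,14,15): 1⊕1⊕0⊕1⊕1⊕1⊕0⊕1 = 0
Syndrome s8…s1 = 0011 → error at position 3.
Flip position 3: 001100011011101 → 000100011011101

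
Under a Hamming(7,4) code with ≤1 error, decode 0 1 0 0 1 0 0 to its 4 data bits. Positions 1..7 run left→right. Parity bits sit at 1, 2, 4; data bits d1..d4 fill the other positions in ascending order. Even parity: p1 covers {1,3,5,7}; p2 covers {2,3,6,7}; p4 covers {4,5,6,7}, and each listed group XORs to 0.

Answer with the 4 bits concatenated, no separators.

s1 (pos 1,3,5,7): 0⊕0⊕1⊕0 = 1
s2 (pos 2,3,6,7): 1⊕0⊕0⊕0 = 1
s4 (pos 4,5,6,7): 0⊕1⊕0⊕0 = 1
Syndrome s4…s1 = 111 → error at position 7.
Flip position 7: 0100100 → 0100101
Read data bits from positions 3,5,6,7: 0101

0101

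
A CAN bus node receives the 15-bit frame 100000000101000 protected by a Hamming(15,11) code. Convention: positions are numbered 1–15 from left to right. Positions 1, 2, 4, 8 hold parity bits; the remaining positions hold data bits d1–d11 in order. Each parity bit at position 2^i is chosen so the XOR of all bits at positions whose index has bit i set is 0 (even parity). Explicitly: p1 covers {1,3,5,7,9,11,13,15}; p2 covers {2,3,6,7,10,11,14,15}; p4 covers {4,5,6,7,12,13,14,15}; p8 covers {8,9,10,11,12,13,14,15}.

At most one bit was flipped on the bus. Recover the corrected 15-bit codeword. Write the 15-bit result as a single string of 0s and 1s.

100000100101000

s1 (pos 1,3,5,7,9,11,13,15): 1⊕0⊕0⊕0⊕0⊕0⊕0⊕0 = 1
s2 (pos 2,3,6,7,10,11,14,15): 0⊕0⊕0⊕0⊕1⊕0⊕0⊕0 = 1
s4 (pos 4,5,6,7,12,13,14,15): 0⊕0⊕0⊕0⊕1⊕0⊕0⊕0 = 1
s8 (pos 8,9,10,11,12,13,14,15): 0⊕0⊕1⊕0⊕1⊕0⊕0⊕0 = 0
Syndrome s8…s1 = 0111 → error at position 7.
Flip position 7: 100000000101000 → 100000100101000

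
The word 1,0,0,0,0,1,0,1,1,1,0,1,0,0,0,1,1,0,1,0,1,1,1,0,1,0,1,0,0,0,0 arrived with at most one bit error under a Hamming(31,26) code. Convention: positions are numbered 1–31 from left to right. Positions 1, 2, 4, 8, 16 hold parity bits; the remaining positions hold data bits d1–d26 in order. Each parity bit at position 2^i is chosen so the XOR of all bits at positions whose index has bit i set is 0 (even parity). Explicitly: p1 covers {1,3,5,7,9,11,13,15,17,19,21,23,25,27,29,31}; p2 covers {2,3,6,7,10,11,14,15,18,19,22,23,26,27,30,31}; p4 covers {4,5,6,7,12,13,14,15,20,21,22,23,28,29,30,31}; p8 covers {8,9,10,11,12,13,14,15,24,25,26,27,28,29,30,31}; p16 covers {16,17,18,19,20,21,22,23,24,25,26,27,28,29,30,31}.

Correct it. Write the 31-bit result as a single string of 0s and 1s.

s1 (pos 1,3,5,7,9,11,13,15,17,19,21,23,25,27,29,31): 1⊕0⊕0⊕0⊕1⊕0⊕0⊕0⊕1⊕1⊕1⊕1⊕1⊕1⊕0⊕0 = 0
s2 (pos 2,3,6,7,10,11,14,15,18,19,22,23,26,27,30,31): 0⊕0⊕1⊕0⊕1⊕0⊕0⊕0⊕0⊕1⊕1⊕1⊕0⊕1⊕0⊕0 = 0
s4 (pos 4,5,6,7,12,13,14,15,20,21,22,23,28,29,30,31): 0⊕0⊕1⊕0⊕1⊕0⊕0⊕0⊕0⊕1⊕1⊕1⊕0⊕0⊕0⊕0 = 1
s8 (pos 8,9,10,11,12,13,14,15,24,25,26,27,28,29,30,31): 1⊕1⊕1⊕0⊕1⊕0⊕0⊕0⊕0⊕1⊕0⊕1⊕0⊕0⊕0⊕0 = 0
s16 (pos 16,17,18,19,20,21,22,23,24,25,26,27,28,29,30,31): 1⊕1⊕0⊕1⊕0⊕1⊕1⊕1⊕0⊕1⊕0⊕1⊕0⊕0⊕0⊕0 = 0
Syndrome s16…s1 = 00100 → error at position 4.
Flip position 4: 1000010111010001101011101010000 → 1001010111010001101011101010000

1001010111010001101011101010000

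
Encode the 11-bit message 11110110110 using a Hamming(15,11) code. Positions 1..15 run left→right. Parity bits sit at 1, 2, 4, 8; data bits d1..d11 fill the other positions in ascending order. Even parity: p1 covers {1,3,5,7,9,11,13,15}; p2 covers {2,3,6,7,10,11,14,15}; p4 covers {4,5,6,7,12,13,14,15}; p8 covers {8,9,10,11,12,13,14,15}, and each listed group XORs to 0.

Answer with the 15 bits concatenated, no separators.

Place data at non-parity positions: p1 p2 1 p4 1 1 1 p8 0 1 1 0 1 1 0
p1 (pos 1,3,5,7,9,11,13,15): XOR of data positions = 1⊕1⊕1⊕0⊕1⊕1⊕0 = 1
p2 (pos 2,3,6,7,10,11,14,15): XOR of data positions = 1⊕1⊕1⊕1⊕1⊕1⊕0 = 0
p4 (pos 4,5,6,7,12,13,14,15): XOR of data positions = 1⊕1⊕1⊕0⊕1⊕1⊕0 = 1
p8 (pos 8,9,10,11,12,13,14,15): XOR of data positions = 0⊕1⊕1⊕0⊕1⊕1⊕0 = 0
Codeword: 101111100110110

101111100110110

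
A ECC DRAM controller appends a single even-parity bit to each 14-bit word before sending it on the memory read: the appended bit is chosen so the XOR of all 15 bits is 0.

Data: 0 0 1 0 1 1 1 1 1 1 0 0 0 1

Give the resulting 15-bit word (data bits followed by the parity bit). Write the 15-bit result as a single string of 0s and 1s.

001011111100010

XOR of the 14 data bits: 0⊕0⊕1⊕0⊕1⊕1⊕1⊕1⊕1⊕1⊕0⊕0⊕0⊕1 = 0
Parity bit = 0 (so all 15 bits XOR to 0).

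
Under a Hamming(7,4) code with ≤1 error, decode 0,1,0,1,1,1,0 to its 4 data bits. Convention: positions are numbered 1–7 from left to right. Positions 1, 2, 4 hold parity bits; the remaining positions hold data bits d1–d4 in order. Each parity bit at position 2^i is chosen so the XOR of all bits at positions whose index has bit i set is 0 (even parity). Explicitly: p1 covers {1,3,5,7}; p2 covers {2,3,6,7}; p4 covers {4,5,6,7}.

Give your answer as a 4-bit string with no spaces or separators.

s1 (pos 1,3,5,7): 0⊕0⊕1⊕0 = 1
s2 (pos 2,3,6,7): 1⊕0⊕1⊕0 = 0
s4 (pos 4,5,6,7): 1⊕1⊕1⊕0 = 1
Syndrome s4…s1 = 101 → error at position 5.
Flip position 5: 0101110 → 0101010
Read data bits from positions 3,5,6,7: 0010

0010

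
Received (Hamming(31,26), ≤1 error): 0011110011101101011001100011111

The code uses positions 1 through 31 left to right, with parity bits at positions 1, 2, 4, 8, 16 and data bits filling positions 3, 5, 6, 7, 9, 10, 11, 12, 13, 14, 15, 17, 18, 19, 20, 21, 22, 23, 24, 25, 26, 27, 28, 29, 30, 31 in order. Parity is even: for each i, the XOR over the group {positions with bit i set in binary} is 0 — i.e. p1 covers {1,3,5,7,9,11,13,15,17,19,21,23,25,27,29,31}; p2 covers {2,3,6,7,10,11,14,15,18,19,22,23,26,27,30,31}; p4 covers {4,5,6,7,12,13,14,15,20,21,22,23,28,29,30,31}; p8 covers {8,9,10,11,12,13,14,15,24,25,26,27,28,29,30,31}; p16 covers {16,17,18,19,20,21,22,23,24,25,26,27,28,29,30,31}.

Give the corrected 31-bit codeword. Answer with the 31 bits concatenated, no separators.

s1 (pos 1,3,5,7,9,11,13,15,17,19,21,23,25,27,29,31): 0⊕1⊕1⊕0⊕1⊕1⊕1⊕0⊕0⊕1⊕0⊕1⊕0⊕1⊕1⊕1 = 0
s2 (pos 2,3,6,7,10,11,14,15,18,19,22,23,26,27,30,31): 0⊕1⊕1⊕0⊕1⊕1⊕1⊕0⊕1⊕1⊕1⊕1⊕0⊕1⊕1⊕1 = 0
s4 (pos 4,5,6,7,12,13,14,15,20,21,22,23,28,29,30,31): 1⊕1⊕1⊕0⊕0⊕1⊕1⊕0⊕0⊕0⊕1⊕1⊕1⊕1⊕1⊕1 = 1
s8 (pos 8,9,10,11,12,13,14,15,24,25,26,27,28,29,30,31): 0⊕1⊕1⊕1⊕0⊕1⊕1⊕0⊕0⊕0⊕0⊕1⊕1⊕1⊕1⊕1 = 0
s16 (pos 16,17,18,19,20,21,22,23,24,25,26,27,28,29,30,31): 1⊕0⊕1⊕1⊕0⊕0⊕1⊕1⊕0⊕0⊕0⊕1⊕1⊕1⊕1⊕1 = 0
Syndrome s16…s1 = 00100 → error at position 4.
Flip position 4: 0011110011101101011001100011111 → 0010110011101101011001100011111

0010110011101101011001100011111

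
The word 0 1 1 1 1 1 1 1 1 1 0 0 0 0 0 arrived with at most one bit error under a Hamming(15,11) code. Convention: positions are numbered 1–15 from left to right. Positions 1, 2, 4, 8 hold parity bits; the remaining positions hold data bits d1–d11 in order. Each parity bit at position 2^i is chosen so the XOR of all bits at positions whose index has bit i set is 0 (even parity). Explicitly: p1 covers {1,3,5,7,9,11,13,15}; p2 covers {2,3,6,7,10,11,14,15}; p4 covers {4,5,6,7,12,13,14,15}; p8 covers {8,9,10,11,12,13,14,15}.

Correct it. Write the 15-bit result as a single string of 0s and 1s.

s1 (pos 1,3,5,7,9,11,13,15): 0⊕1⊕1⊕1⊕1⊕0⊕0⊕0 = 0
s2 (pos 2,3,6,7,10,11,14,15): 1⊕1⊕1⊕1⊕1⊕0⊕0⊕0 = 1
s4 (pos 4,5,6,7,12,13,14,15): 1⊕1⊕1⊕1⊕0⊕0⊕0⊕0 = 0
s8 (pos 8,9,10,11,12,13,14,15): 1⊕1⊕1⊕0⊕0⊕0⊕0⊕0 = 1
Syndrome s8…s1 = 1010 → error at position 10.
Flip position 10: 011111111100000 → 011111111000000

011111111000000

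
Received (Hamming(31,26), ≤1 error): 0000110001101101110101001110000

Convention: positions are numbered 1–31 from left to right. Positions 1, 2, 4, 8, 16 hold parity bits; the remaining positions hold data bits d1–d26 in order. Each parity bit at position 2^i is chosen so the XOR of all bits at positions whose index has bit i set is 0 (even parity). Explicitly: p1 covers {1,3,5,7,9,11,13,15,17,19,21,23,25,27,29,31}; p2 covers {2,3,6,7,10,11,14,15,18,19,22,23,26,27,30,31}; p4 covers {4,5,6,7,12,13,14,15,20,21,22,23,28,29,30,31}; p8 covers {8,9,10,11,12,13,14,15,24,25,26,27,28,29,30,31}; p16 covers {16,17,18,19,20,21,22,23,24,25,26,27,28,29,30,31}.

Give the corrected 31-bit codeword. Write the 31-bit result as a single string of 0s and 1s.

0000110101101101110101001110000

s1 (pos 1,3,5,7,9,11,13,15,17,19,21,23,25,27,29,31): 0⊕0⊕1⊕0⊕0⊕1⊕1⊕0⊕1⊕0⊕0⊕0⊕1⊕1⊕0⊕0 = 0
s2 (pos 2,3,6,7,10,11,14,15,18,19,22,23,26,27,30,31): 0⊕0⊕1⊕0⊕1⊕1⊕1⊕0⊕1⊕0⊕1⊕0⊕1⊕1⊕0⊕0 = 0
s4 (pos 4,5,6,7,12,13,14,15,20,21,22,23,28,29,30,31): 0⊕1⊕1⊕0⊕0⊕1⊕1⊕0⊕1⊕0⊕1⊕0⊕0⊕0⊕0⊕0 = 0
s8 (pos 8,9,10,11,12,13,14,15,24,25,26,27,28,29,30,31): 0⊕0⊕1⊕1⊕0⊕1⊕1⊕0⊕0⊕1⊕1⊕1⊕0⊕0⊕0⊕0 = 1
s16 (pos 16,17,18,19,20,21,22,23,24,25,26,27,28,29,30,31): 1⊕1⊕1⊕0⊕1⊕0⊕1⊕0⊕0⊕1⊕1⊕1⊕0⊕0⊕0⊕0 = 0
Syndrome s16…s1 = 01000 → error at position 8.
Flip position 8: 0000110001101101110101001110000 → 0000110101101101110101001110000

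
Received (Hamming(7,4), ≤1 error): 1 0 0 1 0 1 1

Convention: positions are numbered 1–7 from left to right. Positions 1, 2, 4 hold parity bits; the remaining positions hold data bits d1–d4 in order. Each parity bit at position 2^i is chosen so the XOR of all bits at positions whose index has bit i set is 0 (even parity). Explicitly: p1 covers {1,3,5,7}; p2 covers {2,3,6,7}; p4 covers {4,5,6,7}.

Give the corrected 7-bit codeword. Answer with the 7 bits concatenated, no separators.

s1 (pos 1,3,5,7): 1⊕0⊕0⊕1 = 0
s2 (pos 2,3,6,7): 0⊕0⊕1⊕1 = 0
s4 (pos 4,5,6,7): 1⊕0⊕1⊕1 = 1
Syndrome s4…s1 = 100 → error at position 4.
Flip position 4: 1001011 → 1000011

1000011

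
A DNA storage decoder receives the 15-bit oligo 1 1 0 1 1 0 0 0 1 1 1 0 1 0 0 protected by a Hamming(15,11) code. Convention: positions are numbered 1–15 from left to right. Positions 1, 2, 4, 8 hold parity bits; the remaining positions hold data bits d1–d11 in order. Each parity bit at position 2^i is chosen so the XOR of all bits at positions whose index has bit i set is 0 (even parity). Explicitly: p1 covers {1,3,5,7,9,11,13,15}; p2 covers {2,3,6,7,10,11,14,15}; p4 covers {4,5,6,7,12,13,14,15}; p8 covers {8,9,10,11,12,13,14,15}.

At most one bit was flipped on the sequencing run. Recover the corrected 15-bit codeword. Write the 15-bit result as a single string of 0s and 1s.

110110101110100

s1 (pos 1,3,5,7,9,11,13,15): 1⊕0⊕1⊕0⊕1⊕1⊕1⊕0 = 1
s2 (pos 2,3,6,7,10,11,14,15): 1⊕0⊕0⊕0⊕1⊕1⊕0⊕0 = 1
s4 (pos 4,5,6,7,12,13,14,15): 1⊕1⊕0⊕0⊕0⊕1⊕0⊕0 = 1
s8 (pos 8,9,10,11,12,13,14,15): 0⊕1⊕1⊕1⊕0⊕1⊕0⊕0 = 0
Syndrome s8…s1 = 0111 → error at position 7.
Flip position 7: 110110001110100 → 110110101110100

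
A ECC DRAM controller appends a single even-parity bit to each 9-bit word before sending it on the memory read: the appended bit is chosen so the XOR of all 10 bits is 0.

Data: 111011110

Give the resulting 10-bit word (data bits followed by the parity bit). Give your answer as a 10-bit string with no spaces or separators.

XOR of the 9 data bits: 1⊕1⊕1⊕0⊕1⊕1⊕1⊕1⊕0 = 1
Parity bit = 1 (so all 10 bits XOR to 0).

1110111101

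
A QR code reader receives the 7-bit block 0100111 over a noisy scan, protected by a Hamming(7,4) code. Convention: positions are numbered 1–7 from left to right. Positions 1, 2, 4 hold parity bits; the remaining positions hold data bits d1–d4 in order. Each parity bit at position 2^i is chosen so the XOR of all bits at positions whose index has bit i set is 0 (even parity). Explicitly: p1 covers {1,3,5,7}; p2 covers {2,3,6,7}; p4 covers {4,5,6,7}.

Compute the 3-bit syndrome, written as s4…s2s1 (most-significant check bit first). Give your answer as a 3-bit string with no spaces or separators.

110

s1 (pos 1,3,5,7): 0⊕0⊕1⊕1 = 0
s2 (pos 2,3,6,7): 1⊕0⊕1⊕1 = 1
s4 (pos 4,5,6,7): 0⊕1⊕1⊕1 = 1
Syndrome s4…s1 = 110 → error at position 6.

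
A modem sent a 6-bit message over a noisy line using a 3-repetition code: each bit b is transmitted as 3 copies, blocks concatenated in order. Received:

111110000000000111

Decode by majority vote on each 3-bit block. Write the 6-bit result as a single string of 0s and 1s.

Block 1 (111): 3 ones → 1
Block 2 (110): 2 ones → 1
Block 3 (000): 0 ones → 0
Block 4 (000): 0 ones → 0
Block 5 (000): 0 ones → 0
Block 6 (111): 3 ones → 1

110001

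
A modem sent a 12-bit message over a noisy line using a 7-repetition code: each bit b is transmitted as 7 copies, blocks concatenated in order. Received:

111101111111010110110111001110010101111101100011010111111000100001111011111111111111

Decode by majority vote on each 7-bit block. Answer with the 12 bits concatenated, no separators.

111101010111

Block 1 (1111011): 6 ones → 1
Block 2 (1111101): 6 ones → 1
Block 3 (0110110): 4 ones → 1
Block 4 (1110011): 5 ones → 1
Block 5 (1001010): 3 ones → 0
Block 6 (1111101): 6 ones → 1
Block 7 (1000110): 3 ones → 0
Block 8 (1011111): 6 ones → 1
Block 9 (1000100): 2 ones → 0
Block 10 (0011110): 4 ones → 1
Block 11 (1111111): 7 ones → 1
Block 12 (1111111): 7 ones → 1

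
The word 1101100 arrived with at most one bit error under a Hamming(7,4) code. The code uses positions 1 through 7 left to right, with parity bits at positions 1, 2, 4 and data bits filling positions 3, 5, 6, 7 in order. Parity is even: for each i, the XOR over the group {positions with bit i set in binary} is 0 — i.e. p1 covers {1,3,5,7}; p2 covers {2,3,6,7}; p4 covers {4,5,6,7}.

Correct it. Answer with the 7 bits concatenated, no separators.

1001100

s1 (pos 1,3,5,7): 1⊕0⊕1⊕0 = 0
s2 (pos 2,3,6,7): 1⊕0⊕0⊕0 = 1
s4 (pos 4,5,6,7): 1⊕1⊕0⊕0 = 0
Syndrome s4…s1 = 010 → error at position 2.
Flip position 2: 1101100 → 1001100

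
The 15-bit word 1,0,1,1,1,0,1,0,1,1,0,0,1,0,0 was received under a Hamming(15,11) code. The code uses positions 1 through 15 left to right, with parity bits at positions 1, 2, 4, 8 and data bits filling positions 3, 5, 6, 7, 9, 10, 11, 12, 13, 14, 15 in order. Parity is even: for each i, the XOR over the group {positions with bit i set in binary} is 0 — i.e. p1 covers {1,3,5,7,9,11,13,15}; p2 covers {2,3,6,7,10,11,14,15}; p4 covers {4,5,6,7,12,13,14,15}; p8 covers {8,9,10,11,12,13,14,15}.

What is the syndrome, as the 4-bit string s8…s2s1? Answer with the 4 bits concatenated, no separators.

1010

s1 (pos 1,3,5,7,9,11,13,15): 1⊕1⊕1⊕1⊕1⊕0⊕1⊕0 = 0
s2 (pos 2,3,6,7,10,11,14,15): 0⊕1⊕0⊕1⊕1⊕0⊕0⊕0 = 1
s4 (pos 4,5,6,7,12,13,14,15): 1⊕1⊕0⊕1⊕0⊕1⊕0⊕0 = 0
s8 (pos 8,9,10,11,12,13,14,15): 0⊕1⊕1⊕0⊕0⊕1⊕0⊕0 = 1
Syndrome s8…s1 = 1010 → error at position 10.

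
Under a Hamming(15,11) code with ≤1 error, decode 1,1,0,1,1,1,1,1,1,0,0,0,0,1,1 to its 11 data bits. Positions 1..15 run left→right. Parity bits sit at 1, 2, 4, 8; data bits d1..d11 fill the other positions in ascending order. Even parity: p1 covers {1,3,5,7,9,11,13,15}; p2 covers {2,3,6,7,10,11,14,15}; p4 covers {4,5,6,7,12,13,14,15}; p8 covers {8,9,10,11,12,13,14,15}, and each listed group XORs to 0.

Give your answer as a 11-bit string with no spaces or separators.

11111000011

s1 (pos 1,3,5,7,9,11,13,15): 1⊕0⊕1⊕1⊕1⊕0⊕0⊕1 = 1
s2 (pos 2,3,6,7,10,11,14,15): 1⊕0⊕1⊕1⊕0⊕0⊕1⊕1 = 1
s4 (pos 4,5,6,7,12,13,14,15): 1⊕1⊕1⊕1⊕0⊕0⊕1⊕1 = 0
s8 (pos 8,9,10,11,12,13,14,15): 1⊕1⊕0⊕0⊕0⊕0⊕1⊕1 = 0
Syndrome s8…s1 = 0011 → error at position 3.
Flip position 3: 110111111000011 → 111111111000011
Read data bits from positions 3,5,6,7,9,10,11,12,13,14,15: 11111000011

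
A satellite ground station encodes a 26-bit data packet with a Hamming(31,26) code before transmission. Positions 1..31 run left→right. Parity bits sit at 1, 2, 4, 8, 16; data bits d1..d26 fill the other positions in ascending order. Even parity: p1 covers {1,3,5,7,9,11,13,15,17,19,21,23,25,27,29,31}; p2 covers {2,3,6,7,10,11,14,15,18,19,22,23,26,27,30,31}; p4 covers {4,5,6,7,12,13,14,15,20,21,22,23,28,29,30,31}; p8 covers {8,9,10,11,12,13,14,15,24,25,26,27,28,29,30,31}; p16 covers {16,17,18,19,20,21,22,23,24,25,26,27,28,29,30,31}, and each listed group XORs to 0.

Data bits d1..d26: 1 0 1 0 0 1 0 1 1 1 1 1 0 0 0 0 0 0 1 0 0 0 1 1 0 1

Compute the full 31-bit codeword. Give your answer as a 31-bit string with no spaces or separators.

0010010101011111100000010001101

Place data at non-parity positions: p1 p2 1 p4 0 1 0 p8 0 1 0 1 1 1 1 p16 1 0 0 0 0 0 0 1 0 0 0 1 1 0 1
p1 (pos 1,3,5,7,9,11,13,15,17,19,21,23,25,27,29,31): XOR of data positions = 1⊕0⊕0⊕0⊕0⊕1⊕1⊕1⊕0⊕0⊕0⊕0⊕0⊕1⊕1 = 0
p2 (pos 2,3,6,7,10,11,14,15,18,19,22,23,26,27,30,31): XOR of data positions = 1⊕1⊕0⊕1⊕0⊕1⊕1⊕0⊕0⊕0⊕0⊕0⊕0⊕0⊕1 = 0
p4 (pos 4,5,6,7,12,13,14,15,20,21,22,23,28,29,30,31): XOR of data positions = 0⊕1⊕0⊕1⊕1⊕1⊕1⊕0⊕0⊕0⊕0⊕1⊕1⊕0⊕1 = 0
p8 (pos 8,9,10,11,12,13,14,15,24,25,26,27,28,29,30,31): XOR of data positions = 0⊕1⊕0⊕1⊕1⊕1⊕1⊕1⊕0⊕0⊕0⊕1⊕1⊕0⊕1 = 1
p16 (pos 16,17,18,19,20,21,22,23,24,25,26,27,28,29,30,31): XOR of data positions = 1⊕0⊕0⊕0⊕0⊕0⊕0⊕1⊕0⊕0⊕0⊕1⊕1⊕0⊕1 = 1
Codeword: 0010010101011111100000010001101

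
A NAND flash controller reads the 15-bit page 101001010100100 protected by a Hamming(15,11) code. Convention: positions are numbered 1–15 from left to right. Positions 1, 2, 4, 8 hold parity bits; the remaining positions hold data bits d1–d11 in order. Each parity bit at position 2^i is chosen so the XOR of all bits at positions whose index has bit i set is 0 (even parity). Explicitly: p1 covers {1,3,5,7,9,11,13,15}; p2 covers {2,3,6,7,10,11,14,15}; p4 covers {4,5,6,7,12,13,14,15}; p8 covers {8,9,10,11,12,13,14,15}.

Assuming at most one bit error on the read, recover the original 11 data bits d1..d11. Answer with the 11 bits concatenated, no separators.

s1 (pos 1,3,5,7,9,11,13,15): 1⊕1⊕0⊕0⊕0⊕0⊕1⊕0 = 1
s2 (pos 2,3,6,7,10,11,14,15): 0⊕1⊕1⊕0⊕1⊕0⊕0⊕0 = 1
s4 (pos 4,5,6,7,12,13,14,15): 0⊕0⊕1⊕0⊕0⊕1⊕0⊕0 = 0
s8 (pos 8,9,10,11,12,13,14,15): 1⊕0⊕1⊕0⊕0⊕1⊕0⊕0 = 1
Syndrome s8…s1 = 1011 → error at position 11.
Flip position 11: 101001010100100 → 101001010110100
Read data bits from positions 3,5,6,7,9,10,11,12,13,14,15: 10100110100

10100110100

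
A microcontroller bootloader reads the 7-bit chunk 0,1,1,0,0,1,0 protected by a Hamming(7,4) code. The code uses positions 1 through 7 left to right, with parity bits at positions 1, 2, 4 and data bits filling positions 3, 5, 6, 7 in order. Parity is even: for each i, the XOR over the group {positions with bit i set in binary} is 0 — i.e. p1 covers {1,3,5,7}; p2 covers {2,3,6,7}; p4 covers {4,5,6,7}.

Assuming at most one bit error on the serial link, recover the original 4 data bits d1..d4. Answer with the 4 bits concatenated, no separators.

s1 (pos 1,3,5,7): 0⊕1⊕0⊕0 = 1
s2 (pos 2,3,6,7): 1⊕1⊕1⊕0 = 1
s4 (pos 4,5,6,7): 0⊕0⊕1⊕0 = 1
Syndrome s4…s1 = 111 → error at position 7.
Flip position 7: 0110010 → 0110011
Read data bits from positions 3,5,6,7: 1011

1011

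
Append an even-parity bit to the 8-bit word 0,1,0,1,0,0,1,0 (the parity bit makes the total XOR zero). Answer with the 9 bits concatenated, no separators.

XOR of the 8 data bits: 0⊕1⊕0⊕1⊕0⊕0⊕1⊕0 = 1
Parity bit = 1 (so all 9 bits XOR to 0).

010100101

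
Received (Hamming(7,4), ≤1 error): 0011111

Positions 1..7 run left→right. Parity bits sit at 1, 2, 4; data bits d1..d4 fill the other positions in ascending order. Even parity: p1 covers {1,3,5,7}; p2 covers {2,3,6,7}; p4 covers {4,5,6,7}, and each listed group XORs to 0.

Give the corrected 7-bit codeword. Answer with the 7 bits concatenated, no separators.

s1 (pos 1,3,5,7): 0⊕1⊕1⊕1 = 1
s2 (pos 2,3,6,7): 0⊕1⊕1⊕1 = 1
s4 (pos 4,5,6,7): 1⊕1⊕1⊕1 = 0
Syndrome s4…s1 = 011 → error at position 3.
Flip position 3: 0011111 → 0001111

0001111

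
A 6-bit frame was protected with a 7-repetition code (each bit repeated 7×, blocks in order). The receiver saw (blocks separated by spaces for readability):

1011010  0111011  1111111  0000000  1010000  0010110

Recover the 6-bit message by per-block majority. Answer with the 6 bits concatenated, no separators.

111000

Block 1 (1011010): 4 ones → 1
Block 2 (0111011): 5 ones → 1
Block 3 (1111111): 7 ones → 1
Block 4 (0000000): 0 ones → 0
Block 5 (1010000): 2 ones → 0
Block 6 (0010110): 3 ones → 0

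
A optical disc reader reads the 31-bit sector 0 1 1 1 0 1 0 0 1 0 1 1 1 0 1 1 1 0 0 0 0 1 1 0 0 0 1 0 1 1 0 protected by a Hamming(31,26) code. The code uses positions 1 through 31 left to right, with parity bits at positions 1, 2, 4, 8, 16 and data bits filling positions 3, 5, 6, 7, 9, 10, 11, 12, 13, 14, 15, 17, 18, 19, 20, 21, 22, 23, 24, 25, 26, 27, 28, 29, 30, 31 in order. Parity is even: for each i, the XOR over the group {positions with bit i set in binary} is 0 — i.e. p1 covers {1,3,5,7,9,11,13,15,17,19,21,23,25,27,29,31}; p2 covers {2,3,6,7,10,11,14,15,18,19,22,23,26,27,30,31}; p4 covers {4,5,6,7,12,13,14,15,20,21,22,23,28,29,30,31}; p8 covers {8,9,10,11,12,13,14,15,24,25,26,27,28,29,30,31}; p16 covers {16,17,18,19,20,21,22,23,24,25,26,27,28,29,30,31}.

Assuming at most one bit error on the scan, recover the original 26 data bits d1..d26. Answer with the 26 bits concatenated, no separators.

s1 (pos 1,3,5,7,9,11,13,15,17,19,21,23,25,27,29,31): 0⊕1⊕0⊕0⊕1⊕1⊕1⊕1⊕1⊕0⊕0⊕1⊕0⊕1⊕1⊕0 = 1
s2 (pos 2,3,6,7,10,11,14,15,18,19,22,23,26,27,30,31): 1⊕1⊕1⊕0⊕0⊕1⊕0⊕1⊕0⊕0⊕1⊕1⊕0⊕1⊕1⊕0 = 1
s4 (pos 4,5,6,7,12,13,14,15,20,21,22,23,28,29,30,31): 1⊕0⊕1⊕0⊕1⊕1⊕0⊕1⊕0⊕0⊕1⊕1⊕0⊕1⊕1⊕0 = 1
s8 (pos 8,9,10,11,12,13,14,15,24,25,26,27,28,29,30,31): 0⊕1⊕0⊕1⊕1⊕1⊕0⊕1⊕0⊕0⊕0⊕1⊕0⊕1⊕1⊕0 = 0
s16 (pos 16,17,18,19,20,21,22,23,24,25,26,27,28,29,30,31): 1⊕1⊕0⊕0⊕0⊕0⊕1⊕1⊕0⊕0⊕0⊕1⊕0⊕1⊕1⊕0 = 1
Syndrome s16…s1 = 10111 → error at position 23.
Flip position 23: 0111010010111011100001100010110 → 0111010010111011100001000010110
Read data bits from positions 3,5,6,7,9,10,11,12,13,14,15,17,18,19,20,21,22,23,24,25,26,27,28,29,30,31: 10101011101100001000010110

10101011101100001000010110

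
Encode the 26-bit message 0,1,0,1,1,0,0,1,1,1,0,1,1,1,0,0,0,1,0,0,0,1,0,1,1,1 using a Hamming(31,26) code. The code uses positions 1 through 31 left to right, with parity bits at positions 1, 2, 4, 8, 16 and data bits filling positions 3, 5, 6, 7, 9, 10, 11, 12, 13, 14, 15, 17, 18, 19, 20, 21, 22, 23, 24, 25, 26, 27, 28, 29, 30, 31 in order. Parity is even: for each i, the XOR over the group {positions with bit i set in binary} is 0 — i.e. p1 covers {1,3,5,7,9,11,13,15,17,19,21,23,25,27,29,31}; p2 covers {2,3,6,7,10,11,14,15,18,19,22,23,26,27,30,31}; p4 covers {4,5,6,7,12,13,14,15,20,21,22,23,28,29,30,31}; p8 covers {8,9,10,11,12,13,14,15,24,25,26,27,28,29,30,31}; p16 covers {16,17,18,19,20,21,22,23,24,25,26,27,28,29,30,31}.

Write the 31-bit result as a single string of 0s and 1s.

0001101010011100111000100010111

Place data at non-parity positions: p1 p2 0 p4 1 0 1 p8 1 0 0 1 1 1 0 p16 1 1 1 0 0 0 1 0 0 0 1 0 1 1 1
p1 (pos 1,3,5,7,9,11,13,15,17,19,21,23,25,27,29,31): XOR of data positions = 0⊕1⊕1⊕1⊕0⊕1⊕0⊕1⊕1⊕0⊕1⊕0⊕1⊕1⊕1 = 0
p2 (pos 2,3,6,7,10,11,14,15,18,19,22,23,26,27,30,31): XOR of data positions = 0⊕0⊕1⊕0⊕0⊕1⊕0⊕1⊕1⊕0⊕1⊕0⊕1⊕1⊕1 = 0
p4 (pos 4,5,6,7,12,13,14,15,20,21,22,23,28,29,30,31): XOR of data positions = 1⊕0⊕1⊕1⊕1⊕1⊕0⊕0⊕0⊕0⊕1⊕0⊕1⊕1⊕1 = 1
p8 (pos 8,9,10,11,12,13,14,15,24,25,26,27,28,29,30,31): XOR of data positions = 1⊕0⊕0⊕1⊕1⊕1⊕0⊕0⊕0⊕0⊕1⊕0⊕1⊕1⊕1 = 0
p16 (pos 16,17,18,19,20,21,22,23,24,25,26,27,28,29,30,31): XOR of data positions = 1⊕1⊕1⊕0⊕0⊕0⊕1⊕0⊕0⊕0⊕1⊕0⊕1⊕1⊕1 = 0
Codeword: 0001101010011100111000100010111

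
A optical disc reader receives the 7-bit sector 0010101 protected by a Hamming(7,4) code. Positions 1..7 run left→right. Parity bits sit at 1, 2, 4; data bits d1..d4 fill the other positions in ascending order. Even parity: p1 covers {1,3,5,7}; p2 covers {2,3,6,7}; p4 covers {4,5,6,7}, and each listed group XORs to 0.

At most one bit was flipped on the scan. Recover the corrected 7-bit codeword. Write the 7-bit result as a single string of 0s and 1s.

1010101

s1 (pos 1,3,5,7): 0⊕1⊕1⊕1 = 1
s2 (pos 2,3,6,7): 0⊕1⊕0⊕1 = 0
s4 (pos 4,5,6,7): 0⊕1⊕0⊕1 = 0
Syndrome s4…s1 = 001 → error at position 1.
Flip position 1: 0010101 → 1010101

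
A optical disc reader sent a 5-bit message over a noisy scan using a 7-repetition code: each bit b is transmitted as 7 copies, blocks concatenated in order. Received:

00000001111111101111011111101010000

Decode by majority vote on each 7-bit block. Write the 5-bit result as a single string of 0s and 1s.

01110

Block 1 (0000000): 0 ones → 0
Block 2 (1111111): 7 ones → 1
Block 3 (1011110): 5 ones → 1
Block 4 (1111110): 6 ones → 1
Block 5 (1010000): 2 ones → 0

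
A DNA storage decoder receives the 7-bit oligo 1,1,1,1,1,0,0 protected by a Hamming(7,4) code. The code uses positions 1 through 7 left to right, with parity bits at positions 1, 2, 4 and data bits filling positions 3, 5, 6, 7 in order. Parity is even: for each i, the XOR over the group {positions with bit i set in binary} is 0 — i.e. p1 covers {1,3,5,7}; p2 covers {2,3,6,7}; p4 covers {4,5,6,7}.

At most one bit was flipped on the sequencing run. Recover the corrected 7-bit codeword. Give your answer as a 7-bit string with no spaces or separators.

s1 (pos 1,3,5,7): 1⊕1⊕1⊕0 = 1
s2 (pos 2,3,6,7): 1⊕1⊕0⊕0 = 0
s4 (pos 4,5,6,7): 1⊕1⊕0⊕0 = 0
Syndrome s4…s1 = 001 → error at position 1.
Flip position 1: 1111100 → 0111100

0111100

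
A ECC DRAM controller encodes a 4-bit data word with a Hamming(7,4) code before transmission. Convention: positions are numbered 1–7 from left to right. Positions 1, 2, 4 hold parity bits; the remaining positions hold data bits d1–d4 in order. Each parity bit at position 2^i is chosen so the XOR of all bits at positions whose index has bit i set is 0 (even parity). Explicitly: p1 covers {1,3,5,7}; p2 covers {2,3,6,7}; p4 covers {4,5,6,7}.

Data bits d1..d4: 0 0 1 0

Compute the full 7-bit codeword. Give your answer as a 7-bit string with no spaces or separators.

0101010

Place data at non-parity positions: p1 p2 0 p4 0 1 0
p1 (pos 1,3,5,7): XOR of data positions = 0⊕0⊕0 = 0
p2 (pos 2,3,6,7): XOR of data positions = 0⊕1⊕0 = 1
p4 (pos 4,5,6,7): XOR of data positions = 0⊕1⊕0 = 1
Codeword: 0101010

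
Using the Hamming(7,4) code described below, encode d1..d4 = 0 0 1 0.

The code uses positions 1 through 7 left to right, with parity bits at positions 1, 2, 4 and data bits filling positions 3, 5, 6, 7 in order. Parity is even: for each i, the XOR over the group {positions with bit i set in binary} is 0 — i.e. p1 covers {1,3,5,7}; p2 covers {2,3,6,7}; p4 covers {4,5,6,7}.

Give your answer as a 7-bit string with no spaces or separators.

0101010

Place data at non-parity positions: p1 p2 0 p4 0 1 0
p1 (pos 1,3,5,7): XOR of data positions = 0⊕0⊕0 = 0
p2 (pos 2,3,6,7): XOR of data positions = 0⊕1⊕0 = 1
p4 (pos 4,5,6,7): XOR of data positions = 0⊕1⊕0 = 1
Codeword: 0101010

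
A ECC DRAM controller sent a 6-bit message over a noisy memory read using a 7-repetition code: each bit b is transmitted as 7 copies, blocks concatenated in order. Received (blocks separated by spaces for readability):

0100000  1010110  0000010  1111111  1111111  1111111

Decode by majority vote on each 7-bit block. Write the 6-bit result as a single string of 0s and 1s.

Block 1 (0100000): 1 one → 0
Block 2 (1010110): 4 ones → 1
Block 3 (0000010): 1 one → 0
Block 4 (1111111): 7 ones → 1
Block 5 (1111111): 7 ones → 1
Block 6 (1111111): 7 ones → 1

010111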